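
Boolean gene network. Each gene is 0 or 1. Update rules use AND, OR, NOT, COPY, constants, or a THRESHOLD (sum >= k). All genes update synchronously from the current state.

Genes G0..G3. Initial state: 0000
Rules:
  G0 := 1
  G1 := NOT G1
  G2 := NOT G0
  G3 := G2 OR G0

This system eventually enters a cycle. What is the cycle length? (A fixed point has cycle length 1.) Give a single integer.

Step 0: 0000
Step 1: G0=1(const) G1=NOT G1=NOT 0=1 G2=NOT G0=NOT 0=1 G3=G2|G0=0|0=0 -> 1110
Step 2: G0=1(const) G1=NOT G1=NOT 1=0 G2=NOT G0=NOT 1=0 G3=G2|G0=1|1=1 -> 1001
Step 3: G0=1(const) G1=NOT G1=NOT 0=1 G2=NOT G0=NOT 1=0 G3=G2|G0=0|1=1 -> 1101
Step 4: G0=1(const) G1=NOT G1=NOT 1=0 G2=NOT G0=NOT 1=0 G3=G2|G0=0|1=1 -> 1001
State from step 4 equals state from step 2 -> cycle length 2

Answer: 2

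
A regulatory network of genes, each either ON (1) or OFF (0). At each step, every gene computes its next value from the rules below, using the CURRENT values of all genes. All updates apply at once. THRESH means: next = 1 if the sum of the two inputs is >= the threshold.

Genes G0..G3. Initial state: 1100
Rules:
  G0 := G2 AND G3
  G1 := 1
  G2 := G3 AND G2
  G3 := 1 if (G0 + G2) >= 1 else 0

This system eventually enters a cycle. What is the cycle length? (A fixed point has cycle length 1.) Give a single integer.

Step 0: 1100
Step 1: G0=G2&G3=0&0=0 G1=1(const) G2=G3&G2=0&0=0 G3=(1+0>=1)=1 -> 0101
Step 2: G0=G2&G3=0&1=0 G1=1(const) G2=G3&G2=1&0=0 G3=(0+0>=1)=0 -> 0100
Step 3: G0=G2&G3=0&0=0 G1=1(const) G2=G3&G2=0&0=0 G3=(0+0>=1)=0 -> 0100
State from step 3 equals state from step 2 -> cycle length 1

Answer: 1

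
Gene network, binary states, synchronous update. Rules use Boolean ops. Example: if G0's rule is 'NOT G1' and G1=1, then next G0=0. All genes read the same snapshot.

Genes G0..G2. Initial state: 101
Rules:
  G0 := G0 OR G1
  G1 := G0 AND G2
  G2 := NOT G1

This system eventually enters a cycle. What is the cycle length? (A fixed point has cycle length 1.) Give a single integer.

Answer: 4

Derivation:
Step 0: 101
Step 1: G0=G0|G1=1|0=1 G1=G0&G2=1&1=1 G2=NOT G1=NOT 0=1 -> 111
Step 2: G0=G0|G1=1|1=1 G1=G0&G2=1&1=1 G2=NOT G1=NOT 1=0 -> 110
Step 3: G0=G0|G1=1|1=1 G1=G0&G2=1&0=0 G2=NOT G1=NOT 1=0 -> 100
Step 4: G0=G0|G1=1|0=1 G1=G0&G2=1&0=0 G2=NOT G1=NOT 0=1 -> 101
State from step 4 equals state from step 0 -> cycle length 4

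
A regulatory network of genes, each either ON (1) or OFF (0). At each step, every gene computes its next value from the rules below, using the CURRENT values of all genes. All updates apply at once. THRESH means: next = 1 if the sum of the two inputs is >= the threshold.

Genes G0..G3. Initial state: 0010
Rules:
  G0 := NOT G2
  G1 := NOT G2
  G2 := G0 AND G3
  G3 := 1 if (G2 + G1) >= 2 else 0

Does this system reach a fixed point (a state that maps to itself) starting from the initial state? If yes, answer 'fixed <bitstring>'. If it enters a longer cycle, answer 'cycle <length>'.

Answer: fixed 1100

Derivation:
Step 0: 0010
Step 1: G0=NOT G2=NOT 1=0 G1=NOT G2=NOT 1=0 G2=G0&G3=0&0=0 G3=(1+0>=2)=0 -> 0000
Step 2: G0=NOT G2=NOT 0=1 G1=NOT G2=NOT 0=1 G2=G0&G3=0&0=0 G3=(0+0>=2)=0 -> 1100
Step 3: G0=NOT G2=NOT 0=1 G1=NOT G2=NOT 0=1 G2=G0&G3=1&0=0 G3=(0+1>=2)=0 -> 1100
Fixed point reached at step 2: 1100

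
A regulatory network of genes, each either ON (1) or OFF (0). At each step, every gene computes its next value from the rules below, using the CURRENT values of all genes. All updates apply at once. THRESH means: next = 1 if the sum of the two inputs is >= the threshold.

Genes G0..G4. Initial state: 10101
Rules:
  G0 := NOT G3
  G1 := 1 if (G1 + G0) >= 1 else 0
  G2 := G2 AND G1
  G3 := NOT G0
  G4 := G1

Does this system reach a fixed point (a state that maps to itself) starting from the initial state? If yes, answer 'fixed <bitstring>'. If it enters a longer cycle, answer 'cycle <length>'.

Step 0: 10101
Step 1: G0=NOT G3=NOT 0=1 G1=(0+1>=1)=1 G2=G2&G1=1&0=0 G3=NOT G0=NOT 1=0 G4=G1=0 -> 11000
Step 2: G0=NOT G3=NOT 0=1 G1=(1+1>=1)=1 G2=G2&G1=0&1=0 G3=NOT G0=NOT 1=0 G4=G1=1 -> 11001
Step 3: G0=NOT G3=NOT 0=1 G1=(1+1>=1)=1 G2=G2&G1=0&1=0 G3=NOT G0=NOT 1=0 G4=G1=1 -> 11001
Fixed point reached at step 2: 11001

Answer: fixed 11001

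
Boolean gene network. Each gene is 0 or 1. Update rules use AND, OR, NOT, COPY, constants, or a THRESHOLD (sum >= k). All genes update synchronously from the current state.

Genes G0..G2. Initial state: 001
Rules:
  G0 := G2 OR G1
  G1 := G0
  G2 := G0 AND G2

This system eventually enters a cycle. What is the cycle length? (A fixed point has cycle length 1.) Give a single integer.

Step 0: 001
Step 1: G0=G2|G1=1|0=1 G1=G0=0 G2=G0&G2=0&1=0 -> 100
Step 2: G0=G2|G1=0|0=0 G1=G0=1 G2=G0&G2=1&0=0 -> 010
Step 3: G0=G2|G1=0|1=1 G1=G0=0 G2=G0&G2=0&0=0 -> 100
State from step 3 equals state from step 1 -> cycle length 2

Answer: 2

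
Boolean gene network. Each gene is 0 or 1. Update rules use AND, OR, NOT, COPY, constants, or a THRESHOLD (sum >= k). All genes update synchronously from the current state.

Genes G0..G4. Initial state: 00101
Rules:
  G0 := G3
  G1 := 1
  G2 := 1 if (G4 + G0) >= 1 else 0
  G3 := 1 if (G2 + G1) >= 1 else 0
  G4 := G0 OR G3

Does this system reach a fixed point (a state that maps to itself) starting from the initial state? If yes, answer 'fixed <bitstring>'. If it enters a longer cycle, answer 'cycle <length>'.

Step 0: 00101
Step 1: G0=G3=0 G1=1(const) G2=(1+0>=1)=1 G3=(1+0>=1)=1 G4=G0|G3=0|0=0 -> 01110
Step 2: G0=G3=1 G1=1(const) G2=(0+0>=1)=0 G3=(1+1>=1)=1 G4=G0|G3=0|1=1 -> 11011
Step 3: G0=G3=1 G1=1(const) G2=(1+1>=1)=1 G3=(0+1>=1)=1 G4=G0|G3=1|1=1 -> 11111
Step 4: G0=G3=1 G1=1(const) G2=(1+1>=1)=1 G3=(1+1>=1)=1 G4=G0|G3=1|1=1 -> 11111
Fixed point reached at step 3: 11111

Answer: fixed 11111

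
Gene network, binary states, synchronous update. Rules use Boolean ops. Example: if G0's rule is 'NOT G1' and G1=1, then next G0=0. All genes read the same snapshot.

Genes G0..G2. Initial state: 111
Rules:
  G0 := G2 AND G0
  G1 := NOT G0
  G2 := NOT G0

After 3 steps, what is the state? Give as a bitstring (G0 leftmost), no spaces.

Step 1: G0=G2&G0=1&1=1 G1=NOT G0=NOT 1=0 G2=NOT G0=NOT 1=0 -> 100
Step 2: G0=G2&G0=0&1=0 G1=NOT G0=NOT 1=0 G2=NOT G0=NOT 1=0 -> 000
Step 3: G0=G2&G0=0&0=0 G1=NOT G0=NOT 0=1 G2=NOT G0=NOT 0=1 -> 011

011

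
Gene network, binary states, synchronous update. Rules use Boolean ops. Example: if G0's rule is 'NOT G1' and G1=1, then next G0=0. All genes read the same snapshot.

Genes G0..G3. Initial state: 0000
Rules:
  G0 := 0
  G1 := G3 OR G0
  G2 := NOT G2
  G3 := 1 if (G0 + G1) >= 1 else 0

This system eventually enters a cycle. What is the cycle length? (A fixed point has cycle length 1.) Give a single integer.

Answer: 2

Derivation:
Step 0: 0000
Step 1: G0=0(const) G1=G3|G0=0|0=0 G2=NOT G2=NOT 0=1 G3=(0+0>=1)=0 -> 0010
Step 2: G0=0(const) G1=G3|G0=0|0=0 G2=NOT G2=NOT 1=0 G3=(0+0>=1)=0 -> 0000
State from step 2 equals state from step 0 -> cycle length 2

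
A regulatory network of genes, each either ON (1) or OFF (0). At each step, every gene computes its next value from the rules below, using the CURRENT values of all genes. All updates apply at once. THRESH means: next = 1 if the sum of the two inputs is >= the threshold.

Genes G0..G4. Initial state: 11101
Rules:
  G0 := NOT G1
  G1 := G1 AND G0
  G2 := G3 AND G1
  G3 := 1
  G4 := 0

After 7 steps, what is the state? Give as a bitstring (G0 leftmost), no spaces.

Step 1: G0=NOT G1=NOT 1=0 G1=G1&G0=1&1=1 G2=G3&G1=0&1=0 G3=1(const) G4=0(const) -> 01010
Step 2: G0=NOT G1=NOT 1=0 G1=G1&G0=1&0=0 G2=G3&G1=1&1=1 G3=1(const) G4=0(const) -> 00110
Step 3: G0=NOT G1=NOT 0=1 G1=G1&G0=0&0=0 G2=G3&G1=1&0=0 G3=1(const) G4=0(const) -> 10010
Step 4: G0=NOT G1=NOT 0=1 G1=G1&G0=0&1=0 G2=G3&G1=1&0=0 G3=1(const) G4=0(const) -> 10010
Step 5: G0=NOT G1=NOT 0=1 G1=G1&G0=0&1=0 G2=G3&G1=1&0=0 G3=1(const) G4=0(const) -> 10010
Step 6: G0=NOT G1=NOT 0=1 G1=G1&G0=0&1=0 G2=G3&G1=1&0=0 G3=1(const) G4=0(const) -> 10010
Step 7: G0=NOT G1=NOT 0=1 G1=G1&G0=0&1=0 G2=G3&G1=1&0=0 G3=1(const) G4=0(const) -> 10010

10010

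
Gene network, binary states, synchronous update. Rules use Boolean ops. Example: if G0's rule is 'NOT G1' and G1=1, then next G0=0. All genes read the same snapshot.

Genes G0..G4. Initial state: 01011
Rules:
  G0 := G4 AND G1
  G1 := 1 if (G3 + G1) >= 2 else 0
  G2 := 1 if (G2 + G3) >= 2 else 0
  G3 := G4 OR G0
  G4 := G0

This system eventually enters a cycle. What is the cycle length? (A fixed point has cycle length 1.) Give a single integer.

Step 0: 01011
Step 1: G0=G4&G1=1&1=1 G1=(1+1>=2)=1 G2=(0+1>=2)=0 G3=G4|G0=1|0=1 G4=G0=0 -> 11010
Step 2: G0=G4&G1=0&1=0 G1=(1+1>=2)=1 G2=(0+1>=2)=0 G3=G4|G0=0|1=1 G4=G0=1 -> 01011
State from step 2 equals state from step 0 -> cycle length 2

Answer: 2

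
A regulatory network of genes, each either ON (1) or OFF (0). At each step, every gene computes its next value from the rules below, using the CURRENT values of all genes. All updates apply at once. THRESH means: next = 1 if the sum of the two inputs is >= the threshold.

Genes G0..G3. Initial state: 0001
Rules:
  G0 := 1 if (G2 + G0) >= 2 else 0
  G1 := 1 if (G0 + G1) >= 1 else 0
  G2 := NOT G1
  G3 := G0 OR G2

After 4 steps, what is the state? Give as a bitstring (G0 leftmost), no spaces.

Step 1: G0=(0+0>=2)=0 G1=(0+0>=1)=0 G2=NOT G1=NOT 0=1 G3=G0|G2=0|0=0 -> 0010
Step 2: G0=(1+0>=2)=0 G1=(0+0>=1)=0 G2=NOT G1=NOT 0=1 G3=G0|G2=0|1=1 -> 0011
Step 3: G0=(1+0>=2)=0 G1=(0+0>=1)=0 G2=NOT G1=NOT 0=1 G3=G0|G2=0|1=1 -> 0011
Step 4: G0=(1+0>=2)=0 G1=(0+0>=1)=0 G2=NOT G1=NOT 0=1 G3=G0|G2=0|1=1 -> 0011

0011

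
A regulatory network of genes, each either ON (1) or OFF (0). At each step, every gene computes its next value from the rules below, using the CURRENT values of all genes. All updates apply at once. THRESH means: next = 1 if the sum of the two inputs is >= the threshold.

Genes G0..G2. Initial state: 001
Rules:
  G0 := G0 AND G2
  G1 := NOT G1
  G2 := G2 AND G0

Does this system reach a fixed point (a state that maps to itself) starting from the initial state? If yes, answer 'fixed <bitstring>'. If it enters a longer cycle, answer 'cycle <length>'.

Answer: cycle 2

Derivation:
Step 0: 001
Step 1: G0=G0&G2=0&1=0 G1=NOT G1=NOT 0=1 G2=G2&G0=1&0=0 -> 010
Step 2: G0=G0&G2=0&0=0 G1=NOT G1=NOT 1=0 G2=G2&G0=0&0=0 -> 000
Step 3: G0=G0&G2=0&0=0 G1=NOT G1=NOT 0=1 G2=G2&G0=0&0=0 -> 010
Cycle of length 2 starting at step 1 -> no fixed point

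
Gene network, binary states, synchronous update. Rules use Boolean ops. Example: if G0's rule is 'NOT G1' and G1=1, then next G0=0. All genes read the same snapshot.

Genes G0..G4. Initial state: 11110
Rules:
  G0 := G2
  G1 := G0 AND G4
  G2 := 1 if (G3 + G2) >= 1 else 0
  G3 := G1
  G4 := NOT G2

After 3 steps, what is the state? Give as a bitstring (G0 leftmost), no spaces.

Step 1: G0=G2=1 G1=G0&G4=1&0=0 G2=(1+1>=1)=1 G3=G1=1 G4=NOT G2=NOT 1=0 -> 10110
Step 2: G0=G2=1 G1=G0&G4=1&0=0 G2=(1+1>=1)=1 G3=G1=0 G4=NOT G2=NOT 1=0 -> 10100
Step 3: G0=G2=1 G1=G0&G4=1&0=0 G2=(0+1>=1)=1 G3=G1=0 G4=NOT G2=NOT 1=0 -> 10100

10100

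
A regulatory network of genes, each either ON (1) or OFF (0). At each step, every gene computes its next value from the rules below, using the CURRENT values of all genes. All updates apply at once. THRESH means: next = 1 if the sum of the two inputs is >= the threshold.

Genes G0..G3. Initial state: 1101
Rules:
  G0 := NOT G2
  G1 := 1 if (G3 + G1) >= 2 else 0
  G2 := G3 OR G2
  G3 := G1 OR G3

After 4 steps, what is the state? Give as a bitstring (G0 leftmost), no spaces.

Step 1: G0=NOT G2=NOT 0=1 G1=(1+1>=2)=1 G2=G3|G2=1|0=1 G3=G1|G3=1|1=1 -> 1111
Step 2: G0=NOT G2=NOT 1=0 G1=(1+1>=2)=1 G2=G3|G2=1|1=1 G3=G1|G3=1|1=1 -> 0111
Step 3: G0=NOT G2=NOT 1=0 G1=(1+1>=2)=1 G2=G3|G2=1|1=1 G3=G1|G3=1|1=1 -> 0111
Step 4: G0=NOT G2=NOT 1=0 G1=(1+1>=2)=1 G2=G3|G2=1|1=1 G3=G1|G3=1|1=1 -> 0111

0111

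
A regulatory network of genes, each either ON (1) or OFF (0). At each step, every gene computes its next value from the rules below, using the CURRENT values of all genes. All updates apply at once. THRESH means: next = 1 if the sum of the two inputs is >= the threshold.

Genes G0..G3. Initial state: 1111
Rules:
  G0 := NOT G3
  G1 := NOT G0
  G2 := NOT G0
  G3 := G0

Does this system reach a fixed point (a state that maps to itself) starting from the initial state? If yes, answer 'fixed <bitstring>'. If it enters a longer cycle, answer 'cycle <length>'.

Answer: cycle 4

Derivation:
Step 0: 1111
Step 1: G0=NOT G3=NOT 1=0 G1=NOT G0=NOT 1=0 G2=NOT G0=NOT 1=0 G3=G0=1 -> 0001
Step 2: G0=NOT G3=NOT 1=0 G1=NOT G0=NOT 0=1 G2=NOT G0=NOT 0=1 G3=G0=0 -> 0110
Step 3: G0=NOT G3=NOT 0=1 G1=NOT G0=NOT 0=1 G2=NOT G0=NOT 0=1 G3=G0=0 -> 1110
Step 4: G0=NOT G3=NOT 0=1 G1=NOT G0=NOT 1=0 G2=NOT G0=NOT 1=0 G3=G0=1 -> 1001
Step 5: G0=NOT G3=NOT 1=0 G1=NOT G0=NOT 1=0 G2=NOT G0=NOT 1=0 G3=G0=1 -> 0001
Cycle of length 4 starting at step 1 -> no fixed point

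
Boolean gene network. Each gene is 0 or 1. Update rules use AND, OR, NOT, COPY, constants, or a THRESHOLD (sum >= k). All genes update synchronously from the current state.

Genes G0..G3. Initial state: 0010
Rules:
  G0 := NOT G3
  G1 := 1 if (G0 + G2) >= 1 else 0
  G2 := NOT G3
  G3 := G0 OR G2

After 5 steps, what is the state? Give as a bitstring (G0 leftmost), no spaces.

Step 1: G0=NOT G3=NOT 0=1 G1=(0+1>=1)=1 G2=NOT G3=NOT 0=1 G3=G0|G2=0|1=1 -> 1111
Step 2: G0=NOT G3=NOT 1=0 G1=(1+1>=1)=1 G2=NOT G3=NOT 1=0 G3=G0|G2=1|1=1 -> 0101
Step 3: G0=NOT G3=NOT 1=0 G1=(0+0>=1)=0 G2=NOT G3=NOT 1=0 G3=G0|G2=0|0=0 -> 0000
Step 4: G0=NOT G3=NOT 0=1 G1=(0+0>=1)=0 G2=NOT G3=NOT 0=1 G3=G0|G2=0|0=0 -> 1010
Step 5: G0=NOT G3=NOT 0=1 G1=(1+1>=1)=1 G2=NOT G3=NOT 0=1 G3=G0|G2=1|1=1 -> 1111

1111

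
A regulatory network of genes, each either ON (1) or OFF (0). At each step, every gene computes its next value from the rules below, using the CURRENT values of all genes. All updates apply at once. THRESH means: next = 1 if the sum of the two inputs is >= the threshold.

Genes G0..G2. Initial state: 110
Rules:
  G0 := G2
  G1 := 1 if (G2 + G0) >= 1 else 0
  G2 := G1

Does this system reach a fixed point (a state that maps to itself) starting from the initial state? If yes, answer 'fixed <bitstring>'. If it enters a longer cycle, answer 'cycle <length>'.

Step 0: 110
Step 1: G0=G2=0 G1=(0+1>=1)=1 G2=G1=1 -> 011
Step 2: G0=G2=1 G1=(1+0>=1)=1 G2=G1=1 -> 111
Step 3: G0=G2=1 G1=(1+1>=1)=1 G2=G1=1 -> 111
Fixed point reached at step 2: 111

Answer: fixed 111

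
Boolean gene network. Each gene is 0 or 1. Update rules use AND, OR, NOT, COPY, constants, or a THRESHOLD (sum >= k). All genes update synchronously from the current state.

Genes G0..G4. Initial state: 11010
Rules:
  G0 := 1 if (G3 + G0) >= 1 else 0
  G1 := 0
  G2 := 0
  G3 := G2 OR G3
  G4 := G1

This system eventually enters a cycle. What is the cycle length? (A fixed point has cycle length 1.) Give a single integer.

Step 0: 11010
Step 1: G0=(1+1>=1)=1 G1=0(const) G2=0(const) G3=G2|G3=0|1=1 G4=G1=1 -> 10011
Step 2: G0=(1+1>=1)=1 G1=0(const) G2=0(const) G3=G2|G3=0|1=1 G4=G1=0 -> 10010
Step 3: G0=(1+1>=1)=1 G1=0(const) G2=0(const) G3=G2|G3=0|1=1 G4=G1=0 -> 10010
State from step 3 equals state from step 2 -> cycle length 1

Answer: 1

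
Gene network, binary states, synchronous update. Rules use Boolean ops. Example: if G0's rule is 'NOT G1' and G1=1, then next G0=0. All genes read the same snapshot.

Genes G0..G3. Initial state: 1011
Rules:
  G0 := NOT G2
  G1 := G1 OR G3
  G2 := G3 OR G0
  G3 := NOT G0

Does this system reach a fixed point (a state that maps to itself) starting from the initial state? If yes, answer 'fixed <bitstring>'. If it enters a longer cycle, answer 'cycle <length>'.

Step 0: 1011
Step 1: G0=NOT G2=NOT 1=0 G1=G1|G3=0|1=1 G2=G3|G0=1|1=1 G3=NOT G0=NOT 1=0 -> 0110
Step 2: G0=NOT G2=NOT 1=0 G1=G1|G3=1|0=1 G2=G3|G0=0|0=0 G3=NOT G0=NOT 0=1 -> 0101
Step 3: G0=NOT G2=NOT 0=1 G1=G1|G3=1|1=1 G2=G3|G0=1|0=1 G3=NOT G0=NOT 0=1 -> 1111
Step 4: G0=NOT G2=NOT 1=0 G1=G1|G3=1|1=1 G2=G3|G0=1|1=1 G3=NOT G0=NOT 1=0 -> 0110
Cycle of length 3 starting at step 1 -> no fixed point

Answer: cycle 3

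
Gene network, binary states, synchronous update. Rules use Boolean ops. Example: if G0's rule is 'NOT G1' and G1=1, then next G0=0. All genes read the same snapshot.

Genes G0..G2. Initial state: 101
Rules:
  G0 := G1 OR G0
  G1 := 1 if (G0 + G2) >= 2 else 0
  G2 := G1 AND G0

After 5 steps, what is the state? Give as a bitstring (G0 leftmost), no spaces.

Step 1: G0=G1|G0=0|1=1 G1=(1+1>=2)=1 G2=G1&G0=0&1=0 -> 110
Step 2: G0=G1|G0=1|1=1 G1=(1+0>=2)=0 G2=G1&G0=1&1=1 -> 101
Step 3: G0=G1|G0=0|1=1 G1=(1+1>=2)=1 G2=G1&G0=0&1=0 -> 110
Step 4: G0=G1|G0=1|1=1 G1=(1+0>=2)=0 G2=G1&G0=1&1=1 -> 101
Step 5: G0=G1|G0=0|1=1 G1=(1+1>=2)=1 G2=G1&G0=0&1=0 -> 110

110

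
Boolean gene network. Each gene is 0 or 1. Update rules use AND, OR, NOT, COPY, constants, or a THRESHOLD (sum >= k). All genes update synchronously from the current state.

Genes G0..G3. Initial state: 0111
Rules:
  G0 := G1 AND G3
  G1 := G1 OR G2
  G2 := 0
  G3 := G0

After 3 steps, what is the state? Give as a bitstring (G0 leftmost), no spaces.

Step 1: G0=G1&G3=1&1=1 G1=G1|G2=1|1=1 G2=0(const) G3=G0=0 -> 1100
Step 2: G0=G1&G3=1&0=0 G1=G1|G2=1|0=1 G2=0(const) G3=G0=1 -> 0101
Step 3: G0=G1&G3=1&1=1 G1=G1|G2=1|0=1 G2=0(const) G3=G0=0 -> 1100

1100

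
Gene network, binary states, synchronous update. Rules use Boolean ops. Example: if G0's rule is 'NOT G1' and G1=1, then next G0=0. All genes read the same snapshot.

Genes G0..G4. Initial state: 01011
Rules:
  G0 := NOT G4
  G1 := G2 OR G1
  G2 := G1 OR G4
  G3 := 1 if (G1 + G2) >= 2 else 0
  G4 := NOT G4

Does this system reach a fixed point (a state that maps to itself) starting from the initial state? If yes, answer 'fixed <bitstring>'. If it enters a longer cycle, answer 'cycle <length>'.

Step 0: 01011
Step 1: G0=NOT G4=NOT 1=0 G1=G2|G1=0|1=1 G2=G1|G4=1|1=1 G3=(1+0>=2)=0 G4=NOT G4=NOT 1=0 -> 01100
Step 2: G0=NOT G4=NOT 0=1 G1=G2|G1=1|1=1 G2=G1|G4=1|0=1 G3=(1+1>=2)=1 G4=NOT G4=NOT 0=1 -> 11111
Step 3: G0=NOT G4=NOT 1=0 G1=G2|G1=1|1=1 G2=G1|G4=1|1=1 G3=(1+1>=2)=1 G4=NOT G4=NOT 1=0 -> 01110
Step 4: G0=NOT G4=NOT 0=1 G1=G2|G1=1|1=1 G2=G1|G4=1|0=1 G3=(1+1>=2)=1 G4=NOT G4=NOT 0=1 -> 11111
Cycle of length 2 starting at step 2 -> no fixed point

Answer: cycle 2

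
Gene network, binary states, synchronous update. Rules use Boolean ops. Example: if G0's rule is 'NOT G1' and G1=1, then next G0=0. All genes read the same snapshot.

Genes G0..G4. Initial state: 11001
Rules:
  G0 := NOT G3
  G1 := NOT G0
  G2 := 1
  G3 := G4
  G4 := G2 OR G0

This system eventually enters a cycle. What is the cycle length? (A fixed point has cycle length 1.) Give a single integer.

Step 0: 11001
Step 1: G0=NOT G3=NOT 0=1 G1=NOT G0=NOT 1=0 G2=1(const) G3=G4=1 G4=G2|G0=0|1=1 -> 10111
Step 2: G0=NOT G3=NOT 1=0 G1=NOT G0=NOT 1=0 G2=1(const) G3=G4=1 G4=G2|G0=1|1=1 -> 00111
Step 3: G0=NOT G3=NOT 1=0 G1=NOT G0=NOT 0=1 G2=1(const) G3=G4=1 G4=G2|G0=1|0=1 -> 01111
Step 4: G0=NOT G3=NOT 1=0 G1=NOT G0=NOT 0=1 G2=1(const) G3=G4=1 G4=G2|G0=1|0=1 -> 01111
State from step 4 equals state from step 3 -> cycle length 1

Answer: 1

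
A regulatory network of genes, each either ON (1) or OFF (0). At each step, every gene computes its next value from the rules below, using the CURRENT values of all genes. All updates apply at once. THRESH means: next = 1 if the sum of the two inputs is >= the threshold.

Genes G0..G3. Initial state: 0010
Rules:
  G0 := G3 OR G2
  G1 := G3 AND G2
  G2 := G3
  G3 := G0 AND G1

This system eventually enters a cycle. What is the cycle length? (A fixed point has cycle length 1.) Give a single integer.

Step 0: 0010
Step 1: G0=G3|G2=0|1=1 G1=G3&G2=0&1=0 G2=G3=0 G3=G0&G1=0&0=0 -> 1000
Step 2: G0=G3|G2=0|0=0 G1=G3&G2=0&0=0 G2=G3=0 G3=G0&G1=1&0=0 -> 0000
Step 3: G0=G3|G2=0|0=0 G1=G3&G2=0&0=0 G2=G3=0 G3=G0&G1=0&0=0 -> 0000
State from step 3 equals state from step 2 -> cycle length 1

Answer: 1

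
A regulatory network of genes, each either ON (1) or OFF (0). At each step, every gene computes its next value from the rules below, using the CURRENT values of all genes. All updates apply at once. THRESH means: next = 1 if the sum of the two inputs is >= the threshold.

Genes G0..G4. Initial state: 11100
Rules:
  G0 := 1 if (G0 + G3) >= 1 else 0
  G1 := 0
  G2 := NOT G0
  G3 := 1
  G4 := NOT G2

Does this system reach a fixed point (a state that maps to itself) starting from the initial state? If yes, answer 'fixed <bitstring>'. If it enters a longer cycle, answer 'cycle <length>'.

Answer: fixed 10011

Derivation:
Step 0: 11100
Step 1: G0=(1+0>=1)=1 G1=0(const) G2=NOT G0=NOT 1=0 G3=1(const) G4=NOT G2=NOT 1=0 -> 10010
Step 2: G0=(1+1>=1)=1 G1=0(const) G2=NOT G0=NOT 1=0 G3=1(const) G4=NOT G2=NOT 0=1 -> 10011
Step 3: G0=(1+1>=1)=1 G1=0(const) G2=NOT G0=NOT 1=0 G3=1(const) G4=NOT G2=NOT 0=1 -> 10011
Fixed point reached at step 2: 10011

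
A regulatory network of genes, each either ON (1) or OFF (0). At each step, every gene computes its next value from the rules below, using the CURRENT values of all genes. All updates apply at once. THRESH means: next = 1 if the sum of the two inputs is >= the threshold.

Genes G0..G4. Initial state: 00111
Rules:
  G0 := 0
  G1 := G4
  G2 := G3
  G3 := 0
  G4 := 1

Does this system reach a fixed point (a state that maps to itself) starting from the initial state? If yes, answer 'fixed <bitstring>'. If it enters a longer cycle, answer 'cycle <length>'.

Answer: fixed 01001

Derivation:
Step 0: 00111
Step 1: G0=0(const) G1=G4=1 G2=G3=1 G3=0(const) G4=1(const) -> 01101
Step 2: G0=0(const) G1=G4=1 G2=G3=0 G3=0(const) G4=1(const) -> 01001
Step 3: G0=0(const) G1=G4=1 G2=G3=0 G3=0(const) G4=1(const) -> 01001
Fixed point reached at step 2: 01001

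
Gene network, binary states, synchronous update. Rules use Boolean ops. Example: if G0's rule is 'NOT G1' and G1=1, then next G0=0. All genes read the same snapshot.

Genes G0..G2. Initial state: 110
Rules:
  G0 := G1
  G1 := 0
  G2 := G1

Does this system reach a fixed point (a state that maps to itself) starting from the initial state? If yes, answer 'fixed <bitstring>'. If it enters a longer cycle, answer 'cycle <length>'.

Answer: fixed 000

Derivation:
Step 0: 110
Step 1: G0=G1=1 G1=0(const) G2=G1=1 -> 101
Step 2: G0=G1=0 G1=0(const) G2=G1=0 -> 000
Step 3: G0=G1=0 G1=0(const) G2=G1=0 -> 000
Fixed point reached at step 2: 000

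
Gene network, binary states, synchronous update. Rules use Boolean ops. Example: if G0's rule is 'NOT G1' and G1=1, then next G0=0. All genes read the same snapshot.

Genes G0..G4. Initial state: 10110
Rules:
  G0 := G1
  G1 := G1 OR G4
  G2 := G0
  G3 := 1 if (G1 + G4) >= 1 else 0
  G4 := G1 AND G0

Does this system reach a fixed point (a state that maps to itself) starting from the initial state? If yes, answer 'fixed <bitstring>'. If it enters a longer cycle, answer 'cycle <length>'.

Step 0: 10110
Step 1: G0=G1=0 G1=G1|G4=0|0=0 G2=G0=1 G3=(0+0>=1)=0 G4=G1&G0=0&1=0 -> 00100
Step 2: G0=G1=0 G1=G1|G4=0|0=0 G2=G0=0 G3=(0+0>=1)=0 G4=G1&G0=0&0=0 -> 00000
Step 3: G0=G1=0 G1=G1|G4=0|0=0 G2=G0=0 G3=(0+0>=1)=0 G4=G1&G0=0&0=0 -> 00000
Fixed point reached at step 2: 00000

Answer: fixed 00000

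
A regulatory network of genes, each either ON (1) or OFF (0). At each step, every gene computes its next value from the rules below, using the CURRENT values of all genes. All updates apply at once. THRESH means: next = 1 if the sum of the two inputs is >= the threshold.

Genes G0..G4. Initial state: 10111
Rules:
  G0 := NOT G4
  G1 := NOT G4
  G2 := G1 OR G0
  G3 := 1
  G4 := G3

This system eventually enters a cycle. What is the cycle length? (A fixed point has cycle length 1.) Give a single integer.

Answer: 1

Derivation:
Step 0: 10111
Step 1: G0=NOT G4=NOT 1=0 G1=NOT G4=NOT 1=0 G2=G1|G0=0|1=1 G3=1(const) G4=G3=1 -> 00111
Step 2: G0=NOT G4=NOT 1=0 G1=NOT G4=NOT 1=0 G2=G1|G0=0|0=0 G3=1(const) G4=G3=1 -> 00011
Step 3: G0=NOT G4=NOT 1=0 G1=NOT G4=NOT 1=0 G2=G1|G0=0|0=0 G3=1(const) G4=G3=1 -> 00011
State from step 3 equals state from step 2 -> cycle length 1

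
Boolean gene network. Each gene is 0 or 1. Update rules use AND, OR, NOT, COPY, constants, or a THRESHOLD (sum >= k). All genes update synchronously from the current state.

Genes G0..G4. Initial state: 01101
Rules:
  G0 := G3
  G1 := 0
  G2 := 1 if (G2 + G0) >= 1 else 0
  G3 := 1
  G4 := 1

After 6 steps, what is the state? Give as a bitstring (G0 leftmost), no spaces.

Step 1: G0=G3=0 G1=0(const) G2=(1+0>=1)=1 G3=1(const) G4=1(const) -> 00111
Step 2: G0=G3=1 G1=0(const) G2=(1+0>=1)=1 G3=1(const) G4=1(const) -> 10111
Step 3: G0=G3=1 G1=0(const) G2=(1+1>=1)=1 G3=1(const) G4=1(const) -> 10111
Step 4: G0=G3=1 G1=0(const) G2=(1+1>=1)=1 G3=1(const) G4=1(const) -> 10111
Step 5: G0=G3=1 G1=0(const) G2=(1+1>=1)=1 G3=1(const) G4=1(const) -> 10111
Step 6: G0=G3=1 G1=0(const) G2=(1+1>=1)=1 G3=1(const) G4=1(const) -> 10111

10111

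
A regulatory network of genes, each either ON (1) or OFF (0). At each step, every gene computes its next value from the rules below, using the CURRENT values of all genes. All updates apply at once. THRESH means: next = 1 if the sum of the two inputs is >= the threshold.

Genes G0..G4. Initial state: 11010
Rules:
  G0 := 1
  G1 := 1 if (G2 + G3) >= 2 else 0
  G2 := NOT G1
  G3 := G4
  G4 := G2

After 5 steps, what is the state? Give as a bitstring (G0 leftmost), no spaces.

Step 1: G0=1(const) G1=(0+1>=2)=0 G2=NOT G1=NOT 1=0 G3=G4=0 G4=G2=0 -> 10000
Step 2: G0=1(const) G1=(0+0>=2)=0 G2=NOT G1=NOT 0=1 G3=G4=0 G4=G2=0 -> 10100
Step 3: G0=1(const) G1=(1+0>=2)=0 G2=NOT G1=NOT 0=1 G3=G4=0 G4=G2=1 -> 10101
Step 4: G0=1(const) G1=(1+0>=2)=0 G2=NOT G1=NOT 0=1 G3=G4=1 G4=G2=1 -> 10111
Step 5: G0=1(const) G1=(1+1>=2)=1 G2=NOT G1=NOT 0=1 G3=G4=1 G4=G2=1 -> 11111

11111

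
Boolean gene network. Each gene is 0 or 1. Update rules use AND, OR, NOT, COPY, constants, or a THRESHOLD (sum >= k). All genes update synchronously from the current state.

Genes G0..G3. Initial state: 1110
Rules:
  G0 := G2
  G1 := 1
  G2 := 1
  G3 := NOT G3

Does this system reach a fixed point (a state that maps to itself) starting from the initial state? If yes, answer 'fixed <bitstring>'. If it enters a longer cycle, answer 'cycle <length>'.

Answer: cycle 2

Derivation:
Step 0: 1110
Step 1: G0=G2=1 G1=1(const) G2=1(const) G3=NOT G3=NOT 0=1 -> 1111
Step 2: G0=G2=1 G1=1(const) G2=1(const) G3=NOT G3=NOT 1=0 -> 1110
Cycle of length 2 starting at step 0 -> no fixed point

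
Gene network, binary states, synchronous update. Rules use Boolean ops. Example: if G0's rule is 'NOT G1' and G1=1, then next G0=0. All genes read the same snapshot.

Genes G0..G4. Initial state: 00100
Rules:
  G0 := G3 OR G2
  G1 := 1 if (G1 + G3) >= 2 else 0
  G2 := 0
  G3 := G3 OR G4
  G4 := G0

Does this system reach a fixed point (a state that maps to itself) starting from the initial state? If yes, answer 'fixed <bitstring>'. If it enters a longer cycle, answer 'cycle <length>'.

Answer: fixed 10011

Derivation:
Step 0: 00100
Step 1: G0=G3|G2=0|1=1 G1=(0+0>=2)=0 G2=0(const) G3=G3|G4=0|0=0 G4=G0=0 -> 10000
Step 2: G0=G3|G2=0|0=0 G1=(0+0>=2)=0 G2=0(const) G3=G3|G4=0|0=0 G4=G0=1 -> 00001
Step 3: G0=G3|G2=0|0=0 G1=(0+0>=2)=0 G2=0(const) G3=G3|G4=0|1=1 G4=G0=0 -> 00010
Step 4: G0=G3|G2=1|0=1 G1=(0+1>=2)=0 G2=0(const) G3=G3|G4=1|0=1 G4=G0=0 -> 10010
Step 5: G0=G3|G2=1|0=1 G1=(0+1>=2)=0 G2=0(const) G3=G3|G4=1|0=1 G4=G0=1 -> 10011
Step 6: G0=G3|G2=1|0=1 G1=(0+1>=2)=0 G2=0(const) G3=G3|G4=1|1=1 G4=G0=1 -> 10011
Fixed point reached at step 5: 10011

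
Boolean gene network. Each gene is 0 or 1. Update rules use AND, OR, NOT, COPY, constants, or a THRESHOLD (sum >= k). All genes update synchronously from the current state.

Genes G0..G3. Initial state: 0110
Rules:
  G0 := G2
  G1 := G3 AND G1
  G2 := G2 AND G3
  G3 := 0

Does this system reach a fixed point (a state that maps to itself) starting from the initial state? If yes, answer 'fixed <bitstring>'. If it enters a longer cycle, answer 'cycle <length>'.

Step 0: 0110
Step 1: G0=G2=1 G1=G3&G1=0&1=0 G2=G2&G3=1&0=0 G3=0(const) -> 1000
Step 2: G0=G2=0 G1=G3&G1=0&0=0 G2=G2&G3=0&0=0 G3=0(const) -> 0000
Step 3: G0=G2=0 G1=G3&G1=0&0=0 G2=G2&G3=0&0=0 G3=0(const) -> 0000
Fixed point reached at step 2: 0000

Answer: fixed 0000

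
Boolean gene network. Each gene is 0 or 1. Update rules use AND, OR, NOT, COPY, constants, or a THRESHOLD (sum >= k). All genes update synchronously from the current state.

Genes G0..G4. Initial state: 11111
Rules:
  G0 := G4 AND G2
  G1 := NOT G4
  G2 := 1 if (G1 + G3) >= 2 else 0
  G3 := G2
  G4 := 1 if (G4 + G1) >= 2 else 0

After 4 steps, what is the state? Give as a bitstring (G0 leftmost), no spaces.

Step 1: G0=G4&G2=1&1=1 G1=NOT G4=NOT 1=0 G2=(1+1>=2)=1 G3=G2=1 G4=(1+1>=2)=1 -> 10111
Step 2: G0=G4&G2=1&1=1 G1=NOT G4=NOT 1=0 G2=(0+1>=2)=0 G3=G2=1 G4=(1+0>=2)=0 -> 10010
Step 3: G0=G4&G2=0&0=0 G1=NOT G4=NOT 0=1 G2=(0+1>=2)=0 G3=G2=0 G4=(0+0>=2)=0 -> 01000
Step 4: G0=G4&G2=0&0=0 G1=NOT G4=NOT 0=1 G2=(1+0>=2)=0 G3=G2=0 G4=(0+1>=2)=0 -> 01000

01000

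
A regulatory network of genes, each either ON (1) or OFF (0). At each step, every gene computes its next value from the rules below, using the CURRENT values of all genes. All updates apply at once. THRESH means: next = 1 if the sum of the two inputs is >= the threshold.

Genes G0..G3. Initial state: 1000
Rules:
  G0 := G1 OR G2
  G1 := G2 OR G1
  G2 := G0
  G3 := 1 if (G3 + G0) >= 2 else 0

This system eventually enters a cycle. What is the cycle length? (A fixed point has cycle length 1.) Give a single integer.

Step 0: 1000
Step 1: G0=G1|G2=0|0=0 G1=G2|G1=0|0=0 G2=G0=1 G3=(0+1>=2)=0 -> 0010
Step 2: G0=G1|G2=0|1=1 G1=G2|G1=1|0=1 G2=G0=0 G3=(0+0>=2)=0 -> 1100
Step 3: G0=G1|G2=1|0=1 G1=G2|G1=0|1=1 G2=G0=1 G3=(0+1>=2)=0 -> 1110
Step 4: G0=G1|G2=1|1=1 G1=G2|G1=1|1=1 G2=G0=1 G3=(0+1>=2)=0 -> 1110
State from step 4 equals state from step 3 -> cycle length 1

Answer: 1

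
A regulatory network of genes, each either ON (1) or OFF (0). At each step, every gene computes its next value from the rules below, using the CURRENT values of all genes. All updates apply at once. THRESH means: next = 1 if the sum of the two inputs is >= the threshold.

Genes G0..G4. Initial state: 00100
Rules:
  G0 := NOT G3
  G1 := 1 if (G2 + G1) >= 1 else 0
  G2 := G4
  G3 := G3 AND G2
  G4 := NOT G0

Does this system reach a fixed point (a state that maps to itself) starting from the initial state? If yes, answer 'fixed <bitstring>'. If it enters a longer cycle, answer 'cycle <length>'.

Answer: fixed 11000

Derivation:
Step 0: 00100
Step 1: G0=NOT G3=NOT 0=1 G1=(1+0>=1)=1 G2=G4=0 G3=G3&G2=0&1=0 G4=NOT G0=NOT 0=1 -> 11001
Step 2: G0=NOT G3=NOT 0=1 G1=(0+1>=1)=1 G2=G4=1 G3=G3&G2=0&0=0 G4=NOT G0=NOT 1=0 -> 11100
Step 3: G0=NOT G3=NOT 0=1 G1=(1+1>=1)=1 G2=G4=0 G3=G3&G2=0&1=0 G4=NOT G0=NOT 1=0 -> 11000
Step 4: G0=NOT G3=NOT 0=1 G1=(0+1>=1)=1 G2=G4=0 G3=G3&G2=0&0=0 G4=NOT G0=NOT 1=0 -> 11000
Fixed point reached at step 3: 11000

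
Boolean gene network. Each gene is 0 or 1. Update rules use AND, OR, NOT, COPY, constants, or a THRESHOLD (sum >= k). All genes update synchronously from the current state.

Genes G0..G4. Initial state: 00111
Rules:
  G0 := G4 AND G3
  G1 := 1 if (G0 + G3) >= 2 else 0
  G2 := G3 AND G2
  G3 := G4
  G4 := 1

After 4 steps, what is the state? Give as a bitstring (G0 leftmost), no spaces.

Step 1: G0=G4&G3=1&1=1 G1=(0+1>=2)=0 G2=G3&G2=1&1=1 G3=G4=1 G4=1(const) -> 10111
Step 2: G0=G4&G3=1&1=1 G1=(1+1>=2)=1 G2=G3&G2=1&1=1 G3=G4=1 G4=1(const) -> 11111
Step 3: G0=G4&G3=1&1=1 G1=(1+1>=2)=1 G2=G3&G2=1&1=1 G3=G4=1 G4=1(const) -> 11111
Step 4: G0=G4&G3=1&1=1 G1=(1+1>=2)=1 G2=G3&G2=1&1=1 G3=G4=1 G4=1(const) -> 11111

11111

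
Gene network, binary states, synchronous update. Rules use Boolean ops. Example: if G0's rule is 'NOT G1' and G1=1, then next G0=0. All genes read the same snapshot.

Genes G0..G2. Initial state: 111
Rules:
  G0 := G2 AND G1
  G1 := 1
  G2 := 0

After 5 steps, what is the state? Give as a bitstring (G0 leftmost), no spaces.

Step 1: G0=G2&G1=1&1=1 G1=1(const) G2=0(const) -> 110
Step 2: G0=G2&G1=0&1=0 G1=1(const) G2=0(const) -> 010
Step 3: G0=G2&G1=0&1=0 G1=1(const) G2=0(const) -> 010
Step 4: G0=G2&G1=0&1=0 G1=1(const) G2=0(const) -> 010
Step 5: G0=G2&G1=0&1=0 G1=1(const) G2=0(const) -> 010

010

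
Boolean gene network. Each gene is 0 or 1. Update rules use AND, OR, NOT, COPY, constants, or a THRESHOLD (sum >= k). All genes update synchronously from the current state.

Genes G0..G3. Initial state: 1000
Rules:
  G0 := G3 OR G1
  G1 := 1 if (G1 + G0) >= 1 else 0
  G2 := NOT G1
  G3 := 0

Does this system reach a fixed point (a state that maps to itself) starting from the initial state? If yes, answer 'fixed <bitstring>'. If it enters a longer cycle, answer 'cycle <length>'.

Step 0: 1000
Step 1: G0=G3|G1=0|0=0 G1=(0+1>=1)=1 G2=NOT G1=NOT 0=1 G3=0(const) -> 0110
Step 2: G0=G3|G1=0|1=1 G1=(1+0>=1)=1 G2=NOT G1=NOT 1=0 G3=0(const) -> 1100
Step 3: G0=G3|G1=0|1=1 G1=(1+1>=1)=1 G2=NOT G1=NOT 1=0 G3=0(const) -> 1100
Fixed point reached at step 2: 1100

Answer: fixed 1100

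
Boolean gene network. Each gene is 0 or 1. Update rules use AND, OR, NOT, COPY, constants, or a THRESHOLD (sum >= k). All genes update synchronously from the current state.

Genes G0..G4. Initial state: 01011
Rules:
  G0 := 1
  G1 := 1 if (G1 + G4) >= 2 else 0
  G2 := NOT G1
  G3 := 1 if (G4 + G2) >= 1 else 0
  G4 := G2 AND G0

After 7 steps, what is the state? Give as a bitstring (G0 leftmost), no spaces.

Step 1: G0=1(const) G1=(1+1>=2)=1 G2=NOT G1=NOT 1=0 G3=(1+0>=1)=1 G4=G2&G0=0&0=0 -> 11010
Step 2: G0=1(const) G1=(1+0>=2)=0 G2=NOT G1=NOT 1=0 G3=(0+0>=1)=0 G4=G2&G0=0&1=0 -> 10000
Step 3: G0=1(const) G1=(0+0>=2)=0 G2=NOT G1=NOT 0=1 G3=(0+0>=1)=0 G4=G2&G0=0&1=0 -> 10100
Step 4: G0=1(const) G1=(0+0>=2)=0 G2=NOT G1=NOT 0=1 G3=(0+1>=1)=1 G4=G2&G0=1&1=1 -> 10111
Step 5: G0=1(const) G1=(0+1>=2)=0 G2=NOT G1=NOT 0=1 G3=(1+1>=1)=1 G4=G2&G0=1&1=1 -> 10111
Step 6: G0=1(const) G1=(0+1>=2)=0 G2=NOT G1=NOT 0=1 G3=(1+1>=1)=1 G4=G2&G0=1&1=1 -> 10111
Step 7: G0=1(const) G1=(0+1>=2)=0 G2=NOT G1=NOT 0=1 G3=(1+1>=1)=1 G4=G2&G0=1&1=1 -> 10111

10111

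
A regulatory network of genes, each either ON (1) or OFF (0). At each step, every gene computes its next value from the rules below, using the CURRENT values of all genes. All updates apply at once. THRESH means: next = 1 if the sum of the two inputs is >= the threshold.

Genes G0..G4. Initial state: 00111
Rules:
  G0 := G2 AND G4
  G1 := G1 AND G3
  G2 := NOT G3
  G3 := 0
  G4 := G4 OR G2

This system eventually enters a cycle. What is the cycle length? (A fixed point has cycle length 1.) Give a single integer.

Step 0: 00111
Step 1: G0=G2&G4=1&1=1 G1=G1&G3=0&1=0 G2=NOT G3=NOT 1=0 G3=0(const) G4=G4|G2=1|1=1 -> 10001
Step 2: G0=G2&G4=0&1=0 G1=G1&G3=0&0=0 G2=NOT G3=NOT 0=1 G3=0(const) G4=G4|G2=1|0=1 -> 00101
Step 3: G0=G2&G4=1&1=1 G1=G1&G3=0&0=0 G2=NOT G3=NOT 0=1 G3=0(const) G4=G4|G2=1|1=1 -> 10101
Step 4: G0=G2&G4=1&1=1 G1=G1&G3=0&0=0 G2=NOT G3=NOT 0=1 G3=0(const) G4=G4|G2=1|1=1 -> 10101
State from step 4 equals state from step 3 -> cycle length 1

Answer: 1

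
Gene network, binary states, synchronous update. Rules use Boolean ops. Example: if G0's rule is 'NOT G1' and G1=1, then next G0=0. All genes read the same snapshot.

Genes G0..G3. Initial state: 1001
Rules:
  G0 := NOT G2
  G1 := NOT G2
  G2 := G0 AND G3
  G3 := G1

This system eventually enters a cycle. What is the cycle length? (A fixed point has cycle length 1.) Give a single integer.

Answer: 5

Derivation:
Step 0: 1001
Step 1: G0=NOT G2=NOT 0=1 G1=NOT G2=NOT 0=1 G2=G0&G3=1&1=1 G3=G1=0 -> 1110
Step 2: G0=NOT G2=NOT 1=0 G1=NOT G2=NOT 1=0 G2=G0&G3=1&0=0 G3=G1=1 -> 0001
Step 3: G0=NOT G2=NOT 0=1 G1=NOT G2=NOT 0=1 G2=G0&G3=0&1=0 G3=G1=0 -> 1100
Step 4: G0=NOT G2=NOT 0=1 G1=NOT G2=NOT 0=1 G2=G0&G3=1&0=0 G3=G1=1 -> 1101
Step 5: G0=NOT G2=NOT 0=1 G1=NOT G2=NOT 0=1 G2=G0&G3=1&1=1 G3=G1=1 -> 1111
Step 6: G0=NOT G2=NOT 1=0 G1=NOT G2=NOT 1=0 G2=G0&G3=1&1=1 G3=G1=1 -> 0011
Step 7: G0=NOT G2=NOT 1=0 G1=NOT G2=NOT 1=0 G2=G0&G3=0&1=0 G3=G1=0 -> 0000
Step 8: G0=NOT G2=NOT 0=1 G1=NOT G2=NOT 0=1 G2=G0&G3=0&0=0 G3=G1=0 -> 1100
State from step 8 equals state from step 3 -> cycle length 5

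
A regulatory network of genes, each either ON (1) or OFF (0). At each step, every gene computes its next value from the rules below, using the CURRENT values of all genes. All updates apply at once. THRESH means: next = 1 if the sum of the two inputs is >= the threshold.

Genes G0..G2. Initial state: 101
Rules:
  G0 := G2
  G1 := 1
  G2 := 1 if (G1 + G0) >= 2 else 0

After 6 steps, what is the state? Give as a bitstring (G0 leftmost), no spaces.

Step 1: G0=G2=1 G1=1(const) G2=(0+1>=2)=0 -> 110
Step 2: G0=G2=0 G1=1(const) G2=(1+1>=2)=1 -> 011
Step 3: G0=G2=1 G1=1(const) G2=(1+0>=2)=0 -> 110
Step 4: G0=G2=0 G1=1(const) G2=(1+1>=2)=1 -> 011
Step 5: G0=G2=1 G1=1(const) G2=(1+0>=2)=0 -> 110
Step 6: G0=G2=0 G1=1(const) G2=(1+1>=2)=1 -> 011

011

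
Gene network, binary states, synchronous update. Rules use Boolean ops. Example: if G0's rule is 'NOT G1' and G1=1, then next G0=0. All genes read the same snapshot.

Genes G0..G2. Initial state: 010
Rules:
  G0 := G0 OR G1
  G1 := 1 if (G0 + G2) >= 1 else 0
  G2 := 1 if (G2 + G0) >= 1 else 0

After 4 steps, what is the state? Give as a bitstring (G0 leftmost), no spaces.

Step 1: G0=G0|G1=0|1=1 G1=(0+0>=1)=0 G2=(0+0>=1)=0 -> 100
Step 2: G0=G0|G1=1|0=1 G1=(1+0>=1)=1 G2=(0+1>=1)=1 -> 111
Step 3: G0=G0|G1=1|1=1 G1=(1+1>=1)=1 G2=(1+1>=1)=1 -> 111
Step 4: G0=G0|G1=1|1=1 G1=(1+1>=1)=1 G2=(1+1>=1)=1 -> 111

111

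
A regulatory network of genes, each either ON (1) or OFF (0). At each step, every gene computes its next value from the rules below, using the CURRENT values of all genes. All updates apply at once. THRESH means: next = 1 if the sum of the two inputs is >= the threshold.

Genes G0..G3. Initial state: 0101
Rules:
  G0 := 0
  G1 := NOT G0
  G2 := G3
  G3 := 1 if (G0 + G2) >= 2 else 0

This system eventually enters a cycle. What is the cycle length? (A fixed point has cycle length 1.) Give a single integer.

Step 0: 0101
Step 1: G0=0(const) G1=NOT G0=NOT 0=1 G2=G3=1 G3=(0+0>=2)=0 -> 0110
Step 2: G0=0(const) G1=NOT G0=NOT 0=1 G2=G3=0 G3=(0+1>=2)=0 -> 0100
Step 3: G0=0(const) G1=NOT G0=NOT 0=1 G2=G3=0 G3=(0+0>=2)=0 -> 0100
State from step 3 equals state from step 2 -> cycle length 1

Answer: 1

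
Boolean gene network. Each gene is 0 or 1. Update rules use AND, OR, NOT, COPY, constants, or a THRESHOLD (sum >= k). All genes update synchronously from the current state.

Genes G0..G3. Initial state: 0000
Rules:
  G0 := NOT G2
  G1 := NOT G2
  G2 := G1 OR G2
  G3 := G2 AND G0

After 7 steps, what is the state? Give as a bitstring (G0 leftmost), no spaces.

Step 1: G0=NOT G2=NOT 0=1 G1=NOT G2=NOT 0=1 G2=G1|G2=0|0=0 G3=G2&G0=0&0=0 -> 1100
Step 2: G0=NOT G2=NOT 0=1 G1=NOT G2=NOT 0=1 G2=G1|G2=1|0=1 G3=G2&G0=0&1=0 -> 1110
Step 3: G0=NOT G2=NOT 1=0 G1=NOT G2=NOT 1=0 G2=G1|G2=1|1=1 G3=G2&G0=1&1=1 -> 0011
Step 4: G0=NOT G2=NOT 1=0 G1=NOT G2=NOT 1=0 G2=G1|G2=0|1=1 G3=G2&G0=1&0=0 -> 0010
Step 5: G0=NOT G2=NOT 1=0 G1=NOT G2=NOT 1=0 G2=G1|G2=0|1=1 G3=G2&G0=1&0=0 -> 0010
Step 6: G0=NOT G2=NOT 1=0 G1=NOT G2=NOT 1=0 G2=G1|G2=0|1=1 G3=G2&G0=1&0=0 -> 0010
Step 7: G0=NOT G2=NOT 1=0 G1=NOT G2=NOT 1=0 G2=G1|G2=0|1=1 G3=G2&G0=1&0=0 -> 0010

0010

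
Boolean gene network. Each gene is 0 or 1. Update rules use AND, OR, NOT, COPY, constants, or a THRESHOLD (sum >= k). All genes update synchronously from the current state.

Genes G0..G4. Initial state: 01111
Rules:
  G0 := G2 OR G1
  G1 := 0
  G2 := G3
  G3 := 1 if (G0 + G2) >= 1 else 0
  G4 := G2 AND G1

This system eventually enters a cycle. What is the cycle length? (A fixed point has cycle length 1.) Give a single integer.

Answer: 1

Derivation:
Step 0: 01111
Step 1: G0=G2|G1=1|1=1 G1=0(const) G2=G3=1 G3=(0+1>=1)=1 G4=G2&G1=1&1=1 -> 10111
Step 2: G0=G2|G1=1|0=1 G1=0(const) G2=G3=1 G3=(1+1>=1)=1 G4=G2&G1=1&0=0 -> 10110
Step 3: G0=G2|G1=1|0=1 G1=0(const) G2=G3=1 G3=(1+1>=1)=1 G4=G2&G1=1&0=0 -> 10110
State from step 3 equals state from step 2 -> cycle length 1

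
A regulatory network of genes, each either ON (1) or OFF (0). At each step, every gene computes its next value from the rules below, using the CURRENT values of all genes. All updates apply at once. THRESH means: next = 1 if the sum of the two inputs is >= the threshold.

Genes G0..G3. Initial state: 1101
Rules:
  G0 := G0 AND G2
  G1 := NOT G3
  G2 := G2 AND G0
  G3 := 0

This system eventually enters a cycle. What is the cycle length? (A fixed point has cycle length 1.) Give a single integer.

Answer: 1

Derivation:
Step 0: 1101
Step 1: G0=G0&G2=1&0=0 G1=NOT G3=NOT 1=0 G2=G2&G0=0&1=0 G3=0(const) -> 0000
Step 2: G0=G0&G2=0&0=0 G1=NOT G3=NOT 0=1 G2=G2&G0=0&0=0 G3=0(const) -> 0100
Step 3: G0=G0&G2=0&0=0 G1=NOT G3=NOT 0=1 G2=G2&G0=0&0=0 G3=0(const) -> 0100
State from step 3 equals state from step 2 -> cycle length 1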